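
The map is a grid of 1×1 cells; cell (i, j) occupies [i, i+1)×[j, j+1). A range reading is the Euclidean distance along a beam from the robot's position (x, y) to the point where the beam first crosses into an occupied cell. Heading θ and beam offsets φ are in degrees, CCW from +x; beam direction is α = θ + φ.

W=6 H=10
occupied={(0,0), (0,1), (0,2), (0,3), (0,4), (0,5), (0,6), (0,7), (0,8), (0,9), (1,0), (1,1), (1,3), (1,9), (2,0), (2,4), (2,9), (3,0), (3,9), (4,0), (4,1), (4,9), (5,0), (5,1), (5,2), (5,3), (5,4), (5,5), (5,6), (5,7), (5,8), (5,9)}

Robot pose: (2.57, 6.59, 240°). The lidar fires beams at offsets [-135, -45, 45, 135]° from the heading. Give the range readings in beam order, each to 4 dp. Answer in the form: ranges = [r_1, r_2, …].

ranges = [2.4950, 1.6254, 1.6461, 2.5157]

beam 1: φ=-135°, α=105°
  dir = (cos 105°, sin 105°) = (-0.2588, 0.9659); from cell (2,6)
  next x-line at t=2.2023, next y-line at t=0.4245; Δt_x=3.8637, Δt_y=1.0353
    y: enter (2,7) at t=0.4245
    y: enter (2,8) at t=1.4597
    x: enter (1,8) at t=2.2023
    y: enter (1,9) at t=2.4950 ← occupied
  → r_1 = 2.4950
beam 2: φ=-45°, α=195°
  dir = (cos 195°, sin 195°) = (-0.9659, -0.2588); from cell (2,6)
  next x-line at t=0.5901, next y-line at t=2.2796; Δt_x=1.0353, Δt_y=3.8637
    x: enter (1,6) at t=0.5901
    x: enter (0,6) at t=1.6254 ← occupied
  → r_2 = 1.6254
beam 3: φ=45°, α=285°
  dir = (cos 285°, sin 285°) = (0.2588, -0.9659); from cell (2,6)
  next x-line at t=1.6614, next y-line at t=0.6108; Δt_x=3.8637, Δt_y=1.0353
    y: enter (2,5) at t=0.6108
    y: enter (2,4) at t=1.6461 ← occupied
  → r_3 = 1.6461
beam 4: φ=135°, α=15°
  dir = (cos 15°, sin 15°) = (0.9659, 0.2588); from cell (2,6)
  next x-line at t=0.4452, next y-line at t=1.5841; Δt_x=1.0353, Δt_y=3.8637
    x: enter (3,6) at t=0.4452
    x: enter (4,6) at t=1.4804
    y: enter (4,7) at t=1.5841
    x: enter (5,7) at t=2.5157 ← occupied
  → r_4 = 2.5157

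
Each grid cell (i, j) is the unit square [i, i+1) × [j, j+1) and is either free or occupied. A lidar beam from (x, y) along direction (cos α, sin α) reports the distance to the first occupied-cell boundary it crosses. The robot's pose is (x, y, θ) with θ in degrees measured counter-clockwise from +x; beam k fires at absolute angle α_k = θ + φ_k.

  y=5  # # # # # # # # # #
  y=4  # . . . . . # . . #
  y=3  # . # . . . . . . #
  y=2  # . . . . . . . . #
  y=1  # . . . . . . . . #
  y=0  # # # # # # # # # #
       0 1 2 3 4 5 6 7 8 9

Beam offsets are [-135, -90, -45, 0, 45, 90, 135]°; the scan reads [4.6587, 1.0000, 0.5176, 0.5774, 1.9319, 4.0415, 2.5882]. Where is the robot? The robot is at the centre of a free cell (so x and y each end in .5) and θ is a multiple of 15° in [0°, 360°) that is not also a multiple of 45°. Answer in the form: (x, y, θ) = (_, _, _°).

(x, y, θ) = (5.5, 1.5, 300°)

Enumerate (i+0.5, j+0.5, θ) over the 30 free cells and 16 admissible headings. For each, cast all 7 beams and compare to the given ranges.
  (4.5, 3.5, 300°): beam 1 = 1.5529 ≠ 4.6587 ✗
  (5.5, 3.5, 240°): beam 1 = 1.5529 ≠ 4.6587 ✗
  (8.5, 4.5, 165°): beam 1 = 0.5774 ≠ 4.6587 ✗
  (7.5, 4.5, 285°): beam 1 = 0.5774 ≠ 4.6587 ✗
  …
  (5.5, 1.5, 300°): r_1=4.6587, r_2=1.0000, r_3=0.5176, r_4=0.5774, r_5=1.9319, r_6=4.0415, r_7=2.5882 — all match ✓
Unique over the lattice → pose = (5.5, 1.5, 300°).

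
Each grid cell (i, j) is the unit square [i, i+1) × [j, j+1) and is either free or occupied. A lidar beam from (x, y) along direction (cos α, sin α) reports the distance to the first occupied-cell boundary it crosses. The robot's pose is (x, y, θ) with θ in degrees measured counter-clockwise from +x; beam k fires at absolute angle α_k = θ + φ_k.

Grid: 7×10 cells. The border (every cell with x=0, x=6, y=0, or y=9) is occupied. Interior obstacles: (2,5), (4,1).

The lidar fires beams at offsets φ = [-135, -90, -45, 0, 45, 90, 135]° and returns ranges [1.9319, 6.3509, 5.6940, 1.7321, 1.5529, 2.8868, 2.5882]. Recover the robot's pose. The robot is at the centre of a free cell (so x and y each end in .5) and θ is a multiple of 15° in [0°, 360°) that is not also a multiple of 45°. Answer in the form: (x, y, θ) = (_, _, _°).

(x, y, θ) = (4.5, 6.5, 330°)

Enumerate (i+0.5, j+0.5, θ) over the 38 free cells and 16 admissible headings. For each, cast all 7 beams and compare to the given ranges.
  (2.5, 7.5, 255°): beam 1 = 1.7321 ≠ 1.9319 ✗
  (2.5, 8.5, 15°): beam 1 = 3.0000 ≠ 1.9319 ✗
  (1.5, 2.5, 165°): beam 1 = 5.1962 ≠ 1.9319 ✗
  (2.5, 3.5, 165°): beam 1 = 4.0415 ≠ 1.9319 ✗
  (3.5, 8.5, 60°): beam 1 = 7.7646 ≠ 1.9319 ✗
  …
  (4.5, 6.5, 330°): r_1=1.9319, r_2=6.3509, r_3=5.6940, r_4=1.7321, r_5=1.5529, r_6=2.8868, r_7=2.5882 — all match ✓
Unique over the lattice → pose = (4.5, 6.5, 330°).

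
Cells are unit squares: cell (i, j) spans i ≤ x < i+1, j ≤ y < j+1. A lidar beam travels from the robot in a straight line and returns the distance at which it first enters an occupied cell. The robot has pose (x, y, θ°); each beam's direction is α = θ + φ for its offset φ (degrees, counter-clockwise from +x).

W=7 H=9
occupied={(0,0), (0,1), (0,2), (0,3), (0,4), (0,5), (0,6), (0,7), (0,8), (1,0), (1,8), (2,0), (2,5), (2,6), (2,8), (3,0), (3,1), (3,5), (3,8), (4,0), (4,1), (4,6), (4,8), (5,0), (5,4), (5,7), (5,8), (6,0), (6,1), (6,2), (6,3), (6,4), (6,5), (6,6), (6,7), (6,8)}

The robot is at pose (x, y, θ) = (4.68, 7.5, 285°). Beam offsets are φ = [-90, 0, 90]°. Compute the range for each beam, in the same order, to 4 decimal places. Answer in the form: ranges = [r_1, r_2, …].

ranges = [1.9319, 0.5176, 0.3313]

beam 1: φ=-90°, α=195°
  d=(-0.9659,-0.2588)  start (4,7)  tX=0.7040 tY=1.9319  stride 1/|dx|=1.0353 1/|dy|=3.8637
    cross x-line → (3,7), t=0.7040
    cross x-line → (2,7), t=1.7393
    cross y-line → (2,6), t=1.9319 (wall)
  → r_1 = 1.9319
beam 2: φ=0°, α=285°
  d=(0.2588,-0.9659)  start (4,7)  tX=1.2364 tY=0.5176  stride 1/|dx|=3.8637 1/|dy|=1.0353
    cross y-line → (4,6), t=0.5176 (wall)
  → r_2 = 0.5176
beam 3: φ=90°, α=15°
  d=(0.9659,0.2588)  start (4,7)  tX=0.3313 tY=1.9319  stride 1/|dx|=1.0353 1/|dy|=3.8637
    cross x-line → (5,7), t=0.3313 (wall)
  → r_3 = 0.3313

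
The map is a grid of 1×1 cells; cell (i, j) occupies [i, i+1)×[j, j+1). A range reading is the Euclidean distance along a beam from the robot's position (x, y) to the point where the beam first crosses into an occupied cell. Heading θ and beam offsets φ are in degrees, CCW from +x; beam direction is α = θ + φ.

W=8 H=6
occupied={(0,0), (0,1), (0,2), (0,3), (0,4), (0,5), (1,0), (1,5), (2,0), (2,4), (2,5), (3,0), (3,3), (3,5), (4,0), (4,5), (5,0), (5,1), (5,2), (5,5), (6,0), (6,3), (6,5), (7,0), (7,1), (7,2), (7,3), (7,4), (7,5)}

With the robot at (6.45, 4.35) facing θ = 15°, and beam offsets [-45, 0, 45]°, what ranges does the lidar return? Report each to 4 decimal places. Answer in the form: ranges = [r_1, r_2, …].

ranges = [0.6351, 0.5694, 0.7506]

beam 1: φ=-45°, α=330°
  cosα=0.8660 sinα=-0.5000 | (6,4) | tMaxX 0.6351 tMaxY 0.7000 | tΔX 1.1547 tΔY 2.0000
    t=0.6351 [x] (7,4) — stop
  → r_1 = 0.6351
beam 2: φ=0°, α=15°
  cosα=0.9659 sinα=0.2588 | (6,4) | tMaxX 0.5694 tMaxY 2.5114 | tΔX 1.0353 tΔY 3.8637
    t=0.5694 [x] (7,4) — stop
  → r_2 = 0.5694
beam 3: φ=45°, α=60°
  cosα=0.5000 sinα=0.8660 | (6,4) | tMaxX 1.1000 tMaxY 0.7506 | tΔX 2.0000 tΔY 1.1547
    t=0.7506 [y] (6,5) — stop
  → r_3 = 0.7506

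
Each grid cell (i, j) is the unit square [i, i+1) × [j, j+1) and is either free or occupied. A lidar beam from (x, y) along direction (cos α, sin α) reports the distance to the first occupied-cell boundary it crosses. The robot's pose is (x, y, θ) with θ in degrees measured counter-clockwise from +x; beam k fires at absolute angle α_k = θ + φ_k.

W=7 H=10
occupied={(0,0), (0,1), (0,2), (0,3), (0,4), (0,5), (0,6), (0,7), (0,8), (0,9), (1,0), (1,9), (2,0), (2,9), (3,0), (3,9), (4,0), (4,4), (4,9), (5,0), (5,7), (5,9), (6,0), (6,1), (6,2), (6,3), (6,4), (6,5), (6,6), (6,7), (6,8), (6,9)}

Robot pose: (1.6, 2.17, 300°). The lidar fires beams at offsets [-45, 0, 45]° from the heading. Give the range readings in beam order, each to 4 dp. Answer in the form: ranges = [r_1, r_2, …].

beam 1: φ=-45°, α=255°
  d=(-0.2588,-0.9659)  start (1,2)  tX=2.3182 tY=0.1760  stride 1/|dx|=3.8637 1/|dy|=1.0353
    cross y-line → (1,1), t=0.1760
    cross y-line → (1,0), t=1.2113 (wall)
  → r_1 = 1.2113
beam 2: φ=0°, α=300°
  d=(0.5000,-0.8660)  start (1,2)  tX=0.8000 tY=0.1963  stride 1/|dx|=2.0000 1/|dy|=1.1547
    cross y-line → (1,1), t=0.1963
    cross x-line → (2,1), t=0.8000
    cross y-line → (2,0), t=1.3510 (wall)
  → r_2 = 1.3510
beam 3: φ=45°, α=345°
  d=(0.9659,-0.2588)  start (1,2)  tX=0.4141 tY=0.6568  stride 1/|dx|=1.0353 1/|dy|=3.8637
    cross x-line → (2,2), t=0.4141
    cross y-line → (2,1), t=0.6568
    cross x-line → (3,1), t=1.4494
    cross x-line → (4,1), t=2.4847
    cross x-line → (5,1), t=3.5199
    cross y-line → (5,0), t=4.5205 (wall)
  → r_3 = 4.5205

ranges = [1.2113, 1.3510, 4.5205]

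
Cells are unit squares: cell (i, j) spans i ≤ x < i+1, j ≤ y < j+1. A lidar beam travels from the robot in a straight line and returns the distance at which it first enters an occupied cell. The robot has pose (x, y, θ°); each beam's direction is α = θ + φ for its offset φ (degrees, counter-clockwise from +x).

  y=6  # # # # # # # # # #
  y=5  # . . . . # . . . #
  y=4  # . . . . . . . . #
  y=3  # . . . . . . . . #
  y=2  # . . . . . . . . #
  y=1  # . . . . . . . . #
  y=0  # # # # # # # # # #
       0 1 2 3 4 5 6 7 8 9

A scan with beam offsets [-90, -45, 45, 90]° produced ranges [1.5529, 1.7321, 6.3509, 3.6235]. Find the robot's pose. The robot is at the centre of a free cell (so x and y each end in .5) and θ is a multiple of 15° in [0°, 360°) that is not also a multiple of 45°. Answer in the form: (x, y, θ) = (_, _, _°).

Enumerate (i+0.5, j+0.5, θ) over the 39 free cells and 16 admissible headings. For each, cast all 4 beams and compare to the given ranges.
  (6.5, 5.5, 240°): beam 1 = 0.5774 ≠ 1.5529 ✗
  (4.5, 3.5, 15°): beam 1 = 2.5882 ≠ 1.5529 ✗
  (8.5, 3.5, 195°): beam 1 = 2.5882 ≠ 1.5529 ✗
  (7.5, 3.5, 105°): beam 2 = 2.8868 ≠ 1.7321 ✗
  …
  (3.5, 2.5, 345°): r_1=1.5529, r_2=1.7321, r_3=6.3509, r_4=3.6235 — all match ✓
Only this pose fits every beam.

(x, y, θ) = (3.5, 2.5, 345°)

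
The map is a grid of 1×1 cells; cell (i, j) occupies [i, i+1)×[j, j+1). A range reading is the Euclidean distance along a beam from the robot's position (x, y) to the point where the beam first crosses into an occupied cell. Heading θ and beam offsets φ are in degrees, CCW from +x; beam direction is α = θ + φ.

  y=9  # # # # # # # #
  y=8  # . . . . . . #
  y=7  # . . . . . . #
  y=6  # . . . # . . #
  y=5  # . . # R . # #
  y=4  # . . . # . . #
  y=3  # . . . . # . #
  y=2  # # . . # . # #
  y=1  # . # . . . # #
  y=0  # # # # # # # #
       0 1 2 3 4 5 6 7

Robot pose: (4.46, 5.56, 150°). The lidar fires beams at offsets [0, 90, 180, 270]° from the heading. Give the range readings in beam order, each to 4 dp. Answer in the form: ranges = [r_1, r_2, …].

beam 1: φ=0°, α=150°
  direction (-0.8660, 0.5000); cell (4,5); t to first gridline: x 0.5312, y 0.8800 (then +1.1547 / +2.0000)
    (3,5) via x @ 0.5312  # hit
  → r_1 = 0.5312
beam 2: φ=90°, α=240°
  direction (-0.5000, -0.8660); cell (4,5); t to first gridline: x 0.9200, y 0.6466 (then +2.0000 / +1.1547)
    (4,4) via y @ 0.6466  # hit
  → r_2 = 0.6466
beam 3: φ=180°, α=330°
  direction (0.8660, -0.5000); cell (4,5); t to first gridline: x 0.6235, y 1.1200 (then +1.1547 / +2.0000)
    (5,5) via x @ 0.6235
    (5,4) via y @ 1.1200
    (6,4) via x @ 1.7782
    (7,4) via x @ 2.9329  # hit
  → r_3 = 2.9329
beam 4: φ=270°, α=60°
  direction (0.5000, 0.8660); cell (4,5); t to first gridline: x 1.0800, y 0.5081 (then +2.0000 / +1.1547)
    (4,6) via y @ 0.5081  # hit
  → r_4 = 0.5081

ranges = [0.5312, 0.6466, 2.9329, 0.5081]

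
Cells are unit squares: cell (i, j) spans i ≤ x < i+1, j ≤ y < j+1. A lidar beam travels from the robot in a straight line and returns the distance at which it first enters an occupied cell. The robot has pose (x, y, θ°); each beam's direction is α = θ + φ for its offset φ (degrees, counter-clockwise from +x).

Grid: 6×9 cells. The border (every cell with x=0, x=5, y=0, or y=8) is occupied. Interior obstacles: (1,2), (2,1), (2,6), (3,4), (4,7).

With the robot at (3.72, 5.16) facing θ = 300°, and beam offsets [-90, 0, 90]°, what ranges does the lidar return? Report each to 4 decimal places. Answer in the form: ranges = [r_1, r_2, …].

beam 1: φ=-90°, α=210°
  d=(-0.8660,-0.5000)  start (3,5)  tX=0.8314 tY=0.3200  stride 1/|dx|=1.1547 1/|dy|=2.0000
    cross y-line → (3,4), t=0.3200 (wall)
  → r_1 = 0.3200
beam 2: φ=0°, α=300°
  d=(0.5000,-0.8660)  start (3,5)  tX=0.5600 tY=0.1848  stride 1/|dx|=2.0000 1/|dy|=1.1547
    cross y-line → (3,4), t=0.1848 (wall)
  → r_2 = 0.1848
beam 3: φ=90°, α=30°
  d=(0.8660,0.5000)  start (3,5)  tX=0.3233 tY=1.6800  stride 1/|dx|=1.1547 1/|dy|=2.0000
    cross x-line → (4,5), t=0.3233
    cross x-line → (5,5), t=1.4780 (wall)
  → r_3 = 1.4780

ranges = [0.3200, 0.1848, 1.4780]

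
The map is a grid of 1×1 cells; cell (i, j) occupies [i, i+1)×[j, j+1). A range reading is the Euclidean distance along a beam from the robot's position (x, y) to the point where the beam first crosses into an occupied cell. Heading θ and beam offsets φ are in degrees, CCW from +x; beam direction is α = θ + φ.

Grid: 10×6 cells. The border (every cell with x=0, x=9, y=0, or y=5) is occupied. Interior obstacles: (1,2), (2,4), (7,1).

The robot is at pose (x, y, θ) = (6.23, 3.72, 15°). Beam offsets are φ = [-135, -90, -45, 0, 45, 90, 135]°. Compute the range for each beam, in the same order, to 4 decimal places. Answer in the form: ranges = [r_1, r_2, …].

beam 1: φ=-135°, α=240°
  direction (-0.5000, -0.8660); cell (6,3); t to first gridline: x 0.4600, y 0.8314 (then +2.0000 / +1.1547)
    (5,3) via x @ 0.4600
    (5,2) via y @ 0.8314
    (5,1) via y @ 1.9861
    (4,1) via x @ 2.4600
    (4,0) via y @ 3.1408  # hit
  → r_1 = 3.1408
beam 2: φ=-90°, α=285°
  direction (0.2588, -0.9659); cell (6,3); t to first gridline: x 2.9751, y 0.7454 (then +3.8637 / +1.0353)
    (6,2) via y @ 0.7454
    (6,1) via y @ 1.7807
    (6,0) via y @ 2.8160  # hit
  → r_2 = 2.8160
beam 3: φ=-45°, α=330°
  direction (0.8660, -0.5000); cell (6,3); t to first gridline: x 0.8891, y 1.4400 (then +1.1547 / +2.0000)
    (7,3) via x @ 0.8891
    (7,2) via y @ 1.4400
    (8,2) via x @ 2.0438
    (9,2) via x @ 3.1985  # hit
  → r_3 = 3.1985
beam 4: φ=0°, α=15°
  direction (0.9659, 0.2588); cell (6,3); t to first gridline: x 0.7972, y 1.0818 (then +1.0353 / +3.8637)
    (7,3) via x @ 0.7972
    (7,4) via y @ 1.0818
    (8,4) via x @ 1.8324
    (9,4) via x @ 2.8677  # hit
  → r_4 = 2.8677
beam 5: φ=45°, α=60°
  direction (0.5000, 0.8660); cell (6,3); t to first gridline: x 1.5400, y 0.3233 (then +2.0000 / +1.1547)
    (6,4) via y @ 0.3233
    (6,5) via y @ 1.4780  # hit
  → r_5 = 1.4780
beam 6: φ=90°, α=105°
  direction (-0.2588, 0.9659); cell (6,3); t to first gridline: x 0.8887, y 0.2899 (then +3.8637 / +1.0353)
    (6,4) via y @ 0.2899
    (5,4) via x @ 0.8887
    (5,5) via y @ 1.3252  # hit
  → r_6 = 1.3252
beam 7: φ=135°, α=150°
  direction (-0.8660, 0.5000); cell (6,3); t to first gridline: x 0.2656, y 0.5600 (then +1.1547 / +2.0000)
    (5,3) via x @ 0.2656
    (5,4) via y @ 0.5600
    (4,4) via x @ 1.4203
    (4,5) via y @ 2.5600  # hit
  → r_7 = 2.5600

ranges = [3.1408, 2.8160, 3.1985, 2.8677, 1.4780, 1.3252, 2.5600]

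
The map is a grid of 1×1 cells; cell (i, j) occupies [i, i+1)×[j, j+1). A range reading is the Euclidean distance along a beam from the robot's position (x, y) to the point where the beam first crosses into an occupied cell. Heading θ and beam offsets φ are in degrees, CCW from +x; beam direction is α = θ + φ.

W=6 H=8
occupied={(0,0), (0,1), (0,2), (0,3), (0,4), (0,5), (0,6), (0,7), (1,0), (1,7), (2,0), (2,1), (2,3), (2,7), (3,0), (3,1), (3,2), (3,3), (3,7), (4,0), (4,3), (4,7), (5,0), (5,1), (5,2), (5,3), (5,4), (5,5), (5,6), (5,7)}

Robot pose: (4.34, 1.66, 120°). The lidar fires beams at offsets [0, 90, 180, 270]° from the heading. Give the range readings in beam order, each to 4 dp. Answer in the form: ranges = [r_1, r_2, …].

beam 1: φ=0°, α=120°
  direction (-0.5000, 0.8660); cell (4,1); t to first gridline: x 0.6800, y 0.3926 (then +2.0000 / +1.1547)
    (4,2) via y @ 0.3926
    (3,2) via x @ 0.6800  # hit
  → r_1 = 0.6800
beam 2: φ=90°, α=210°
  direction (-0.8660, -0.5000); cell (4,1); t to first gridline: x 0.3926, y 1.3200 (then +1.1547 / +2.0000)
    (3,1) via x @ 0.3926  # hit
  → r_2 = 0.3926
beam 3: φ=180°, α=300°
  direction (0.5000, -0.8660); cell (4,1); t to first gridline: x 1.3200, y 0.7621 (then +2.0000 / +1.1547)
    (4,0) via y @ 0.7621  # hit
  → r_3 = 0.7621
beam 4: φ=270°, α=30°
  direction (0.8660, 0.5000); cell (4,1); t to first gridline: x 0.7621, y 0.6800 (then +1.1547 / +2.0000)
    (4,2) via y @ 0.6800
    (5,2) via x @ 0.7621  # hit
  → r_4 = 0.7621

ranges = [0.6800, 0.3926, 0.7621, 0.7621]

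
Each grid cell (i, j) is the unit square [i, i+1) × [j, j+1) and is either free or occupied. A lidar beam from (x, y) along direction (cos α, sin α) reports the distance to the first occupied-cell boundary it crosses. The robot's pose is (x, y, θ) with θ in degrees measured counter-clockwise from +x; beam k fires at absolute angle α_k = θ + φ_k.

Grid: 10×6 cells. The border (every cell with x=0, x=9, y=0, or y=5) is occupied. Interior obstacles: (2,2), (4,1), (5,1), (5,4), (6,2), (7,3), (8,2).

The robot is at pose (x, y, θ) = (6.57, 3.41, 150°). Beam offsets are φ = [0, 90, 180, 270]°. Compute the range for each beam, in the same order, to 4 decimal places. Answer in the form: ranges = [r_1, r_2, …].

ranges = [1.1800, 0.4734, 0.4965, 1.8360]

beam 1: φ=0°, α=150°
  d=(-0.8660,0.5000)  start (6,3)  tX=0.6582 tY=1.1800  stride 1/|dx|=1.1547 1/|dy|=2.0000
    cross x-line → (5,3), t=0.6582
    cross y-line → (5,4), t=1.1800 (wall)
  → r_1 = 1.1800
beam 2: φ=90°, α=240°
  d=(-0.5000,-0.8660)  start (6,3)  tX=1.1400 tY=0.4734  stride 1/|dx|=2.0000 1/|dy|=1.1547
    cross y-line → (6,2), t=0.4734 (wall)
  → r_2 = 0.4734
beam 3: φ=180°, α=330°
  d=(0.8660,-0.5000)  start (6,3)  tX=0.4965 tY=0.8200  stride 1/|dx|=1.1547 1/|dy|=2.0000
    cross x-line → (7,3), t=0.4965 (wall)
  → r_3 = 0.4965
beam 4: φ=270°, α=60°
  d=(0.5000,0.8660)  start (6,3)  tX=0.8600 tY=0.6813  stride 1/|dx|=2.0000 1/|dy|=1.1547
    cross y-line → (6,4), t=0.6813
    cross x-line → (7,4), t=0.8600
    cross y-line → (7,5), t=1.8360 (wall)
  → r_4 = 1.8360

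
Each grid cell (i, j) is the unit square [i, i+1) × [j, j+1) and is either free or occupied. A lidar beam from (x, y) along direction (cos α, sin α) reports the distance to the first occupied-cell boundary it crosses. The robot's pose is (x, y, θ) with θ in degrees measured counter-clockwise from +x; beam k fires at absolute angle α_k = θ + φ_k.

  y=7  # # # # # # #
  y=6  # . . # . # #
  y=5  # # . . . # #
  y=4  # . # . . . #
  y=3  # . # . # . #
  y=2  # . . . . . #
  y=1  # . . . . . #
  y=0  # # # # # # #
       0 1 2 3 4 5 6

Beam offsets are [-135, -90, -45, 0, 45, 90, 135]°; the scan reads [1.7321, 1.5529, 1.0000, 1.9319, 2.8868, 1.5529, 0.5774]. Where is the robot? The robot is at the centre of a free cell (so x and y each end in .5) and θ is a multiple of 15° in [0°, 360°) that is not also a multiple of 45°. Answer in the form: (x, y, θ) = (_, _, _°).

Candidates: 23 free-cell centres × 16 headings = 368 poses. Raycast each; keep the one whose scan matches to 4 dp.
  (3.5, 5.5, 165°): beam 2 = 0.5176 ≠ 1.5529 ✗
  (2.5, 5.5, 120°): beam 1 = 3.6235 ≠ 1.7321 ✗
  (1.5, 6.5, 120°): beam 1 = 1.5529 ≠ 1.7321 ✗
  (3.5, 4.5, 330°): beam 1 = 0.5176 ≠ 1.7321 ✗
  …
  (4.5, 4.5, 105°): r_1=1.7321, r_2=1.5529, r_3=1.0000, r_4=1.9319, r_5=2.8868, r_6=1.5529, r_7=0.5774 — all match ✓
Unique over the lattice → pose = (4.5, 4.5, 105°).

(x, y, θ) = (4.5, 4.5, 105°)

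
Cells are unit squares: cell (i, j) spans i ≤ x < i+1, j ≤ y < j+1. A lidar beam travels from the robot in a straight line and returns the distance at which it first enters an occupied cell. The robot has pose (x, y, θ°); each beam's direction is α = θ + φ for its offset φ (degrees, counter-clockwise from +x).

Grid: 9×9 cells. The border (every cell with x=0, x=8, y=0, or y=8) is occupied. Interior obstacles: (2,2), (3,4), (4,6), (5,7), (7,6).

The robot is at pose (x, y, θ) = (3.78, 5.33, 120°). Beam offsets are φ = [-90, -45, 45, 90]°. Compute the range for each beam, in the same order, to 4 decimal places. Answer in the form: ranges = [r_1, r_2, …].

ranges = [1.3400, 0.8500, 2.8781, 0.6600]

beam 1: φ=-90°, α=30°
  cosα=0.8660 sinα=0.5000 | (3,5) | tMaxX 0.2540 tMaxY 1.3400 | tΔX 1.1547 tΔY 2.0000
    t=0.2540 [x] (4,5)
    t=1.3400 [y] (4,6) — stop
  → r_1 = 1.3400
beam 2: φ=-45°, α=75°
  cosα=0.2588 sinα=0.9659 | (3,5) | tMaxX 0.8500 tMaxY 0.6936 | tΔX 3.8637 tΔY 1.0353
    t=0.6936 [y] (3,6)
    t=0.8500 [x] (4,6) — stop
  → r_2 = 0.8500
beam 3: φ=45°, α=165°
  cosα=-0.9659 sinα=0.2588 | (3,5) | tMaxX 0.8075 tMaxY 2.5887 | tΔX 1.0353 tΔY 3.8637
    t=0.8075 [x] (2,5)
    t=1.8428 [x] (1,5)
    t=2.5887 [y] (1,6)
    t=2.8781 [x] (0,6) — stop
  → r_3 = 2.8781
beam 4: φ=90°, α=210°
  cosα=-0.8660 sinα=-0.5000 | (3,5) | tMaxX 0.9007 tMaxY 0.6600 | tΔX 1.1547 tΔY 2.0000
    t=0.6600 [y] (3,4) — stop
  → r_4 = 0.6600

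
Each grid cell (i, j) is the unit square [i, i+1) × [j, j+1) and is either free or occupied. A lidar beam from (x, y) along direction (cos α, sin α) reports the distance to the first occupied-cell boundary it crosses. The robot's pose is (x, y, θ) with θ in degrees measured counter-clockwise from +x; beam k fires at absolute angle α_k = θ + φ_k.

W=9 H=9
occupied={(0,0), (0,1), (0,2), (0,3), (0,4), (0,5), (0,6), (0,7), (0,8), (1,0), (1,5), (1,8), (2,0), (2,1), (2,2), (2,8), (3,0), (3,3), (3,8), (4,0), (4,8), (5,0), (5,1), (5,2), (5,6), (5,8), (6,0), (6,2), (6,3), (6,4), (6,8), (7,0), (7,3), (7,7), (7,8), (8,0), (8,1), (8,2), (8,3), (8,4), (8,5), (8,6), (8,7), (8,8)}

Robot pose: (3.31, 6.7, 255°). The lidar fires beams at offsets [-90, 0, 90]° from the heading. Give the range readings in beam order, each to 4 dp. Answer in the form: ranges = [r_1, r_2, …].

ranges = [2.3915, 3.8305, 1.7496]

beam 1: φ=-90°, α=165°
  cosα=-0.9659 sinα=0.2588 | (3,6) | tMaxX 0.3209 tMaxY 1.1591 | tΔX 1.0353 tΔY 3.8637
    t=0.3209 [x] (2,6)
    t=1.1591 [y] (2,7)
    t=1.3562 [x] (1,7)
    t=2.3915 [x] (0,7) — stop
  → r_1 = 2.3915
beam 2: φ=0°, α=255°
  cosα=-0.2588 sinα=-0.9659 | (3,6) | tMaxX 1.1977 tMaxY 0.7247 | tΔX 3.8637 tΔY 1.0353
    t=0.7247 [y] (3,5)
    t=1.1977 [x] (2,5)
    t=1.7600 [y] (2,4)
    t=2.7952 [y] (2,3)
    t=3.8305 [y] (2,2) — stop
  → r_2 = 3.8305
beam 3: φ=90°, α=345°
  cosα=0.9659 sinα=-0.2588 | (3,6) | tMaxX 0.7143 tMaxY 2.7046 | tΔX 1.0353 tΔY 3.8637
    t=0.7143 [x] (4,6)
    t=1.7496 [x] (5,6) — stop
  → r_3 = 1.7496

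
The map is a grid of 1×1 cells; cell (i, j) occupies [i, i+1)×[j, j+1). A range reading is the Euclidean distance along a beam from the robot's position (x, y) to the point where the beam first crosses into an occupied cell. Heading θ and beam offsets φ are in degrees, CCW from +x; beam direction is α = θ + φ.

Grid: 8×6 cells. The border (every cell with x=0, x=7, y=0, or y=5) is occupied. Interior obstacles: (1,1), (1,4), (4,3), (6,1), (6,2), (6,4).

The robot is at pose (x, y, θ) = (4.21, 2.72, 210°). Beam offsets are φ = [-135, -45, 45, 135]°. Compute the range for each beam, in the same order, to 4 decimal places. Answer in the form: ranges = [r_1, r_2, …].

beam 1: φ=-135°, α=75°
  d=(0.2588,0.9659)  start (4,2)  tX=3.0523 tY=0.2899  stride 1/|dx|=3.8637 1/|dy|=1.0353
    cross y-line → (4,3), t=0.2899 (wall)
  → r_1 = 0.2899
beam 2: φ=-45°, α=165°
  d=(-0.9659,0.2588)  start (4,2)  tX=0.2174 tY=1.0818  stride 1/|dx|=1.0353 1/|dy|=3.8637
    cross x-line → (3,2), t=0.2174
    cross y-line → (3,3), t=1.0818
    cross x-line → (2,3), t=1.2527
    cross x-line → (1,3), t=2.2880
    cross x-line → (0,3), t=3.3232 (wall)
  → r_2 = 3.3232
beam 3: φ=45°, α=255°
  d=(-0.2588,-0.9659)  start (4,2)  tX=0.8114 tY=0.7454  stride 1/|dx|=3.8637 1/|dy|=1.0353
    cross y-line → (4,1), t=0.7454
    cross x-line → (3,1), t=0.8114
    cross y-line → (3,0), t=1.7807 (wall)
  → r_3 = 1.7807
beam 4: φ=135°, α=345°
  d=(0.9659,-0.2588)  start (4,2)  tX=0.8179 tY=2.7819  stride 1/|dx|=1.0353 1/|dy|=3.8637
    cross x-line → (5,2), t=0.8179
    cross x-line → (6,2), t=1.8531 (wall)
  → r_4 = 1.8531

ranges = [0.2899, 3.3232, 1.7807, 1.8531]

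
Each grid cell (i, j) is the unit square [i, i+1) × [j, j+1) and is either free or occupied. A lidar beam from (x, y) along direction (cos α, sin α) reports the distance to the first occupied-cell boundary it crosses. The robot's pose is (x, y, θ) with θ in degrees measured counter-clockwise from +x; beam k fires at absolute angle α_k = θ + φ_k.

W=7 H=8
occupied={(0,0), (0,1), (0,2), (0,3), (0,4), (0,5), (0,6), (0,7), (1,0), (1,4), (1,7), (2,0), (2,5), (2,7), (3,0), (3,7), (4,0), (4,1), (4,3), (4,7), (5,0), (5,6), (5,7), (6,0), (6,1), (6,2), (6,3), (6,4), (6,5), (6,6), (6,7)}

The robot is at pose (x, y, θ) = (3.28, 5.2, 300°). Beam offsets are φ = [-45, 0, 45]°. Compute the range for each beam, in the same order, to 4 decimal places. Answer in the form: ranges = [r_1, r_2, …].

ranges = [4.3482, 1.4400, 2.8160]

beam 1: φ=-45°, α=255°
  direction (-0.2588, -0.9659); cell (3,5); t to first gridline: x 1.0818, y 0.2071 (then +3.8637 / +1.0353)
    (3,4) via y @ 0.2071
    (2,4) via x @ 1.0818
    (2,3) via y @ 1.2423
    (2,2) via y @ 2.2776
    (2,1) via y @ 3.3129
    (2,0) via y @ 4.3482  # hit
  → r_1 = 4.3482
beam 2: φ=0°, α=300°
  direction (0.5000, -0.8660); cell (3,5); t to first gridline: x 1.4400, y 0.2309 (then +2.0000 / +1.1547)
    (3,4) via y @ 0.2309
    (3,3) via y @ 1.3856
    (4,3) via x @ 1.4400  # hit
  → r_2 = 1.4400
beam 3: φ=45°, α=345°
  direction (0.9659, -0.2588); cell (3,5); t to first gridline: x 0.7454, y 0.7727 (then +1.0353 / +3.8637)
    (4,5) via x @ 0.7454
    (4,4) via y @ 0.7727
    (5,4) via x @ 1.7807
    (6,4) via x @ 2.8160  # hit
  → r_3 = 2.8160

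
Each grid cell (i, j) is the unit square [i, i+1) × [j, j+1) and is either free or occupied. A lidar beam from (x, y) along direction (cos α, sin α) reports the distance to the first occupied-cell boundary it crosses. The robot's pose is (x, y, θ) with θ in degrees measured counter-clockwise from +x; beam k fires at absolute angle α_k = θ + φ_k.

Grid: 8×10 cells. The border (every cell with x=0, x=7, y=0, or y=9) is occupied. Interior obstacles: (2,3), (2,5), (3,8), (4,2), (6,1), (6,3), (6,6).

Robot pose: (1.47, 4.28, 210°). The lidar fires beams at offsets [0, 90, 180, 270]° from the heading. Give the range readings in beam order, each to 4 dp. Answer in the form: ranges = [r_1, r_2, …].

beam 1: φ=0°, α=210°
  direction (-0.8660, -0.5000); cell (1,4); t to first gridline: x 0.5427, y 0.5600 (then +1.1547 / +2.0000)
    (0,4) via x @ 0.5427  # hit
  → r_1 = 0.5427
beam 2: φ=90°, α=300°
  direction (0.5000, -0.8660); cell (1,4); t to first gridline: x 1.0600, y 0.3233 (then +2.0000 / +1.1547)
    (1,3) via y @ 0.3233
    (2,3) via x @ 1.0600  # hit
  → r_2 = 1.0600
beam 3: φ=180°, α=30°
  direction (0.8660, 0.5000); cell (1,4); t to first gridline: x 0.6120, y 1.4400 (then +1.1547 / +2.0000)
    (2,4) via x @ 0.6120
    (2,5) via y @ 1.4400  # hit
  → r_3 = 1.4400
beam 4: φ=270°, α=120°
  direction (-0.5000, 0.8660); cell (1,4); t to first gridline: x 0.9400, y 0.8314 (then +2.0000 / +1.1547)
    (1,5) via y @ 0.8314
    (0,5) via x @ 0.9400  # hit
  → r_4 = 0.9400

ranges = [0.5427, 1.0600, 1.4400, 0.9400]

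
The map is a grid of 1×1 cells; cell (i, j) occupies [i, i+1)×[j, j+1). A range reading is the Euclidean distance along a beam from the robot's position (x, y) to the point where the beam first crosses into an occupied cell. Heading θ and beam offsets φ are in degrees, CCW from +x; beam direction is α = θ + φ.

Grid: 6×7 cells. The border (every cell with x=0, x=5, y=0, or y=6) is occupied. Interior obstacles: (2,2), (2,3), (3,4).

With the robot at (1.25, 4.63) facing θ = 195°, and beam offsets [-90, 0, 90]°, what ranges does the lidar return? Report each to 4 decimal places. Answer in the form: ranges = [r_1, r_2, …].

beam 1: φ=-90°, α=105°
  dir = (cos 105°, sin 105°) = (-0.2588, 0.9659); from cell (1,4)
  next x-line at t=0.9659, next y-line at t=0.3831; Δt_x=3.8637, Δt_y=1.0353
    y: enter (1,5) at t=0.3831
    x: enter (0,5) at t=0.9659 ← occupied
  → r_1 = 0.9659
beam 2: φ=0°, α=195°
  dir = (cos 195°, sin 195°) = (-0.9659, -0.2588); from cell (1,4)
  next x-line at t=0.2588, next y-line at t=2.4341; Δt_x=1.0353, Δt_y=3.8637
    x: enter (0,4) at t=0.2588 ← occupied
  → r_2 = 0.2588
beam 3: φ=90°, α=285°
  dir = (cos 285°, sin 285°) = (0.2588, -0.9659); from cell (1,4)
  next x-line at t=2.8978, next y-line at t=0.6522; Δt_x=3.8637, Δt_y=1.0353
    y: enter (1,3) at t=0.6522
    y: enter (1,2) at t=1.6875
    y: enter (1,1) at t=2.7228
    x: enter (2,1) at t=2.8978
    y: enter (2,0) at t=3.7581 ← occupied
  → r_3 = 3.7581

ranges = [0.9659, 0.2588, 3.7581]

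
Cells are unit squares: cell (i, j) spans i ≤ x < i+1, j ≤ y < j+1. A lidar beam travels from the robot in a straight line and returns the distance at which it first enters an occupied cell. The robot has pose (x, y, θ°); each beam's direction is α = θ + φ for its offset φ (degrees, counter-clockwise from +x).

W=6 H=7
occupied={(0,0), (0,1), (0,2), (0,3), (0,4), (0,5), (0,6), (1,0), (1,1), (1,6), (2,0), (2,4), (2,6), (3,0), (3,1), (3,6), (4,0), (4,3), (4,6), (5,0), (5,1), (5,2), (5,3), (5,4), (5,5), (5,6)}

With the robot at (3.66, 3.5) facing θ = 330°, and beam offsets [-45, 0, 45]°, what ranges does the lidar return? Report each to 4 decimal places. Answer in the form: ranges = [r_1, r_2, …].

beam 1: φ=-45°, α=285°
  dir = (cos 285°, sin 285°) = (0.2588, -0.9659); from cell (3,3)
  next x-line at t=1.3137, next y-line at t=0.5176; Δt_x=3.8637, Δt_y=1.0353
    y: enter (3,2) at t=0.5176
    x: enter (4,2) at t=1.3137
    y: enter (4,1) at t=1.5529
    y: enter (4,0) at t=2.5882 ← occupied
  → r_1 = 2.5882
beam 2: φ=0°, α=330°
  dir = (cos 330°, sin 330°) = (0.8660, -0.5000); from cell (3,3)
  next x-line at t=0.3926, next y-line at t=1.0000; Δt_x=1.1547, Δt_y=2.0000
    x: enter (4,3) at t=0.3926 ← occupied
  → r_2 = 0.3926
beam 3: φ=45°, α=15°
  dir = (cos 15°, sin 15°) = (0.9659, 0.2588); from cell (3,3)
  next x-line at t=0.3520, next y-line at t=1.9319; Δt_x=1.0353, Δt_y=3.8637
    x: enter (4,3) at t=0.3520 ← occupied
  → r_3 = 0.3520

ranges = [2.5882, 0.3926, 0.3520]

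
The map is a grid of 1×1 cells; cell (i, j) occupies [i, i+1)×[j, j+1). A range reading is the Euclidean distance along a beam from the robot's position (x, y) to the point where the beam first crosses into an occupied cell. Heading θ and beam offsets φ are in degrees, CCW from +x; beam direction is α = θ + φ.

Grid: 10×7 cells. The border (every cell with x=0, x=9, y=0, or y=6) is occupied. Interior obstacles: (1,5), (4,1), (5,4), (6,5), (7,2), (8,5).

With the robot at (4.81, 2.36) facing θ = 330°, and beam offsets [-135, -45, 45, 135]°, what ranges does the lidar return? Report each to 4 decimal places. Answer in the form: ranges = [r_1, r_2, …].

beam 1: φ=-135°, α=195°
  direction (-0.9659, -0.2588); cell (4,2); t to first gridline: x 0.8386, y 1.3909 (then +1.0353 / +3.8637)
    (3,2) via x @ 0.8386
    (3,1) via y @ 1.3909
    (2,1) via x @ 1.8738
    (1,1) via x @ 2.9091
    (0,1) via x @ 3.9444  # hit
  → r_1 = 3.9444
beam 2: φ=-45°, α=285°
  direction (0.2588, -0.9659); cell (4,2); t to first gridline: x 0.7341, y 0.3727 (then +3.8637 / +1.0353)
    (4,1) via y @ 0.3727  # hit
  → r_2 = 0.3727
beam 3: φ=45°, α=15°
  direction (0.9659, 0.2588); cell (4,2); t to first gridline: x 0.1967, y 2.4728 (then +1.0353 / +3.8637)
    (5,2) via x @ 0.1967
    (6,2) via x @ 1.2320
    (7,2) via x @ 2.2673  # hit
  → r_3 = 2.2673
beam 4: φ=135°, α=105°
  direction (-0.2588, 0.9659); cell (4,2); t to first gridline: x 3.1296, y 0.6626 (then +3.8637 / +1.0353)
    (4,3) via y @ 0.6626
    (4,4) via y @ 1.6979
    (4,5) via y @ 2.7331
    (3,5) via x @ 3.1296
    (3,6) via y @ 3.7684  # hit
  → r_4 = 3.7684

ranges = [3.9444, 0.3727, 2.2673, 3.7684]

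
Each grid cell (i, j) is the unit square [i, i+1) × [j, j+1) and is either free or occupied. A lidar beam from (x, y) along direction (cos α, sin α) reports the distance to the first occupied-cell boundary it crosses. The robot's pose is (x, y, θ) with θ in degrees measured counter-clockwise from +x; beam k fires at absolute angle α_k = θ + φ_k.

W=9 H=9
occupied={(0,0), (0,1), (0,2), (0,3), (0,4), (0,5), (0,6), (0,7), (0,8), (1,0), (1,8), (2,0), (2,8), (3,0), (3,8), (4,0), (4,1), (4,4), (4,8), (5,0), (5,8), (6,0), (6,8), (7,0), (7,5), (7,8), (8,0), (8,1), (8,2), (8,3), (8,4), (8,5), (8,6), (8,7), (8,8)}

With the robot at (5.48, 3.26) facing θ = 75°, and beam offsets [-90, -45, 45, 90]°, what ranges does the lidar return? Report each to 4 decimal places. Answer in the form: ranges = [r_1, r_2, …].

ranges = [2.6089, 2.9098, 0.9600, 4.6380]

beam 1: φ=-90°, α=345°
  dir = (cos 345°, sin 345°) = (0.9659, -0.2588); from cell (5,3)
  next x-line at t=0.5383, next y-line at t=1.0046; Δt_x=1.0353, Δt_y=3.8637
    x: enter (6,3) at t=0.5383
    y: enter (6,2) at t=1.0046
    x: enter (7,2) at t=1.5736
    x: enter (8,2) at t=2.6089 ← occupied
  → r_1 = 2.6089
beam 2: φ=-45°, α=30°
  dir = (cos 30°, sin 30°) = (0.8660, 0.5000); from cell (5,3)
  next x-line at t=0.6004, next y-line at t=1.4800; Δt_x=1.1547, Δt_y=2.0000
    x: enter (6,3) at t=0.6004
    y: enter (6,4) at t=1.4800
    x: enter (7,4) at t=1.7551
    x: enter (8,4) at t=2.9098 ← occupied
  → r_2 = 2.9098
beam 3: φ=45°, α=120°
  dir = (cos 120°, sin 120°) = (-0.5000, 0.8660); from cell (5,3)
  next x-line at t=0.9600, next y-line at t=0.8545; Δt_x=2.0000, Δt_y=1.1547
    y: enter (5,4) at t=0.8545
    x: enter (4,4) at t=0.9600 ← occupied
  → r_3 = 0.9600
beam 4: φ=90°, α=165°
  dir = (cos 165°, sin 165°) = (-0.9659, 0.2588); from cell (5,3)
  next x-line at t=0.4969, next y-line at t=2.8591; Δt_x=1.0353, Δt_y=3.8637
    x: enter (4,3) at t=0.4969
    x: enter (3,3) at t=1.5322
    x: enter (2,3) at t=2.5675
    y: enter (2,4) at t=2.8591
    x: enter (1,4) at t=3.6028
    x: enter (0,4) at t=4.6380 ← occupied
  → r_4 = 4.6380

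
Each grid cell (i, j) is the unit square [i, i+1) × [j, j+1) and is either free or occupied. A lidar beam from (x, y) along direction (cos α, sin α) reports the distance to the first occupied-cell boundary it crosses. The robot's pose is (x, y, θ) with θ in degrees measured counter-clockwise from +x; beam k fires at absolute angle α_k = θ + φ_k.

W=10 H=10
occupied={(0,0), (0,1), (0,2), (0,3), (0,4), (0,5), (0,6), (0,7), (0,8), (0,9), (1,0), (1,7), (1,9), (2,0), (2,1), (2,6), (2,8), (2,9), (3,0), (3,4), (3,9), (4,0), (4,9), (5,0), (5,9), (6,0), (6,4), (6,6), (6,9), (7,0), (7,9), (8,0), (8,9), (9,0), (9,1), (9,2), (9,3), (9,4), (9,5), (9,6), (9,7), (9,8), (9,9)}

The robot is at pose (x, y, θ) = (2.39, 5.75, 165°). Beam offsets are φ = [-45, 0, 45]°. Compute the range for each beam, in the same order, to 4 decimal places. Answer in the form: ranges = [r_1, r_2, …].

beam 1: φ=-45°, α=120°
  cosα=-0.5000 sinα=0.8660 | (2,5) | tMaxX 0.7800 tMaxY 0.2887 | tΔX 2.0000 tΔY 1.1547
    t=0.2887 [y] (2,6) — stop
  → r_1 = 0.2887
beam 2: φ=0°, α=165°
  cosα=-0.9659 sinα=0.2588 | (2,5) | tMaxX 0.4038 tMaxY 0.9659 | tΔX 1.0353 tΔY 3.8637
    t=0.4038 [x] (1,5)
    t=0.9659 [y] (1,6)
    t=1.4390 [x] (0,6) — stop
  → r_2 = 1.4390
beam 3: φ=45°, α=210°
  cosα=-0.8660 sinα=-0.5000 | (2,5) | tMaxX 0.4503 tMaxY 1.5000 | tΔX 1.1547 tΔY 2.0000
    t=0.4503 [x] (1,5)
    t=1.5000 [y] (1,4)
    t=1.6050 [x] (0,4) — stop
  → r_3 = 1.6050

ranges = [0.2887, 1.4390, 1.6050]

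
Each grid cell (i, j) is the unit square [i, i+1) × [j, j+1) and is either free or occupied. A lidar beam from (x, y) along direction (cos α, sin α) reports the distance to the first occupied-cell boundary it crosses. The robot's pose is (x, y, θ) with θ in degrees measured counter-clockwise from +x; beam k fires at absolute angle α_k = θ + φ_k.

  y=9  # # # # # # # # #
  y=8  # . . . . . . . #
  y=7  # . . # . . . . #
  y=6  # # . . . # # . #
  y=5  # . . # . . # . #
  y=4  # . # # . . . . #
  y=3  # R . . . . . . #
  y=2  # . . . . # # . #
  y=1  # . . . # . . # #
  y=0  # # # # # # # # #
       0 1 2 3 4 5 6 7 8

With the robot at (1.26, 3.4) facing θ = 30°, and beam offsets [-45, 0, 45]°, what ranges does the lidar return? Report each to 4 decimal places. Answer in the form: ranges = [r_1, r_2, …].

beam 1: φ=-45°, α=345°
  cosα=0.9659 sinα=-0.2588 | (1,3) | tMaxX 0.7661 tMaxY 1.5455 | tΔX 1.0353 tΔY 3.8637
    t=0.7661 [x] (2,3)
    t=1.5455 [y] (2,2)
    t=1.8014 [x] (3,2)
    t=2.8367 [x] (4,2)
    t=3.8719 [x] (5,2) — stop
  → r_1 = 3.8719
beam 2: φ=0°, α=30°
  cosα=0.8660 sinα=0.5000 | (1,3) | tMaxX 0.8545 tMaxY 1.2000 | tΔX 1.1547 tΔY 2.0000
    t=0.8545 [x] (2,3)
    t=1.2000 [y] (2,4) — stop
  → r_2 = 1.2000
beam 3: φ=45°, α=75°
  cosα=0.2588 sinα=0.9659 | (1,3) | tMaxX 2.8591 tMaxY 0.6212 | tΔX 3.8637 tΔY 1.0353
    t=0.6212 [y] (1,4)
    t=1.6564 [y] (1,5)
    t=2.6917 [y] (1,6) — stop
  → r_3 = 2.6917

ranges = [3.8719, 1.2000, 2.6917]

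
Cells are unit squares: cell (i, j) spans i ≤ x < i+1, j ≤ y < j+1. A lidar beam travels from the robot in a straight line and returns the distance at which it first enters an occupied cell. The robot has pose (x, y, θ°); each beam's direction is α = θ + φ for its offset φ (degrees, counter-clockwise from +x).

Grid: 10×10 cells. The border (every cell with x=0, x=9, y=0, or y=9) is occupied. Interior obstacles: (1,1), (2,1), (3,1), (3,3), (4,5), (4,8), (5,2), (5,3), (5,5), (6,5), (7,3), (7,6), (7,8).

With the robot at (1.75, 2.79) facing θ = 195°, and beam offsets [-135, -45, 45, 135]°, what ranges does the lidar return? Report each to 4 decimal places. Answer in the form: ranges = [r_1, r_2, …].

ranges = [6.0160, 0.8660, 0.9122, 1.5800]

beam 1: φ=-135°, α=60°
  d=(0.5000,0.8660)  start (1,2)  tX=0.5000 tY=0.2425  stride 1/|dx|=2.0000 1/|dy|=1.1547
    cross y-line → (1,3), t=0.2425
    cross x-line → (2,3), t=0.5000
    cross y-line → (2,4), t=1.3972
    cross x-line → (3,4), t=2.5000
    cross y-line → (3,5), t=2.5519
    cross y-line → (3,6), t=3.7066
    cross x-line → (4,6), t=4.5000
    cross y-line → (4,7), t=4.8613
    cross y-line → (4,8), t=6.0160 (wall)
  → r_1 = 6.0160
beam 2: φ=-45°, α=150°
  d=(-0.8660,0.5000)  start (1,2)  tX=0.8660 tY=0.4200  stride 1/|dx|=1.1547 1/|dy|=2.0000
    cross y-line → (1,3), t=0.4200
    cross x-line → (0,3), t=0.8660 (wall)
  → r_2 = 0.8660
beam 3: φ=45°, α=240°
  d=(-0.5000,-0.8660)  start (1,2)  tX=1.5000 tY=0.9122  stride 1/|dx|=2.0000 1/|dy|=1.1547
    cross y-line → (1,1), t=0.9122 (wall)
  → r_3 = 0.9122
beam 4: φ=135°, α=330°
  d=(0.8660,-0.5000)  start (1,2)  tX=0.2887 tY=1.5800  stride 1/|dx|=1.1547 1/|dy|=2.0000
    cross x-line → (2,2), t=0.2887
    cross x-line → (3,2), t=1.4434
    cross y-line → (3,1), t=1.5800 (wall)
  → r_4 = 1.5800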